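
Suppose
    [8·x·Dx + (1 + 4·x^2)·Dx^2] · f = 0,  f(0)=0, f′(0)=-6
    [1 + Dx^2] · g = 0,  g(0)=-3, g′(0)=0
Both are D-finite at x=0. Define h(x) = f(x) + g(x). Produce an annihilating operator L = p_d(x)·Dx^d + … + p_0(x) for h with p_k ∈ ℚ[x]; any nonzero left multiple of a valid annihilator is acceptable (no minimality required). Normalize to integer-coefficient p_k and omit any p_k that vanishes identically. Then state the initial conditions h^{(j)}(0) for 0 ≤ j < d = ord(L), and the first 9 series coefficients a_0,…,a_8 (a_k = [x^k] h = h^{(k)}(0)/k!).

L = (-376·x + 1600·x^3 + 128·x^5)·Dx + (-7 + 76·x^2 + 432·x^4 + 64·x^6)·Dx^2 + (-376·x + 1600·x^3 + 128·x^5)·Dx^3 + (-7 + 76·x^2 + 432·x^4 + 64·x^6)·Dx^4  (order 4).
h: a_k = -3, -6, 3/2, 8, -1/8, -96/5, 1/240, 384/7, -1/13440, …
ICs: h(0) = -3, h′(0) = -6, h′′(0) = 3, h′′′(0) = 48.

f: a_k = 0, -6, 0, 8, 0, -96/5, 0, 384/7, 0, …
g: a_k = -3, 0, 3/2, 0, -1/8, 0, 1/240, 0, -1/13440, …
L₀ := lclm(L_f,L_g); ord L₀ ≤ 2+2.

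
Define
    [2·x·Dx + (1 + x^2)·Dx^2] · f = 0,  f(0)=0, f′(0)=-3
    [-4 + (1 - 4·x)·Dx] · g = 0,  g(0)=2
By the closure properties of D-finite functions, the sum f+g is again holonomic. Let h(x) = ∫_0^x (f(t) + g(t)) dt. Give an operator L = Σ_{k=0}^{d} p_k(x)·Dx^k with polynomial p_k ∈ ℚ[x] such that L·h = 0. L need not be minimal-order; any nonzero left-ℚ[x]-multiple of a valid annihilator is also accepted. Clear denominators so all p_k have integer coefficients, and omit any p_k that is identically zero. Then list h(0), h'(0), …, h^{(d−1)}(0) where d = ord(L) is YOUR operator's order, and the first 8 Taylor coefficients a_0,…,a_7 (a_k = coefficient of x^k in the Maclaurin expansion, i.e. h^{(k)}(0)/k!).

f: a_k = 0, -3, 0, 1, 0, -3/5, 0, 3/7, …
g: a_k = 2, 8, 32, 128, 512, 2048, 8192, 32768, …
Weyl lclm of L_f,L_g ⇒ L₀ (ord ≤ 3).
h=∫₀ˣh₀: take L = L₀·Dx.
L = (8 - 128·x - 24·x^2)·Dx^2 + (-49 + 8·x - 109·x^2 - 24·x^3)·Dx^3 + (4 - 15·x - 15·x^3 - 4·x^4)·Dx^4  (order 4).
h: a_k = 0, 2, 5/2, 32/3, 129/4, 512/5, 10237/30, 8192/7, …
ICs: h(0) = 0, h′(0) = 2, h′′(0) = 5, h′′′(0) = 64.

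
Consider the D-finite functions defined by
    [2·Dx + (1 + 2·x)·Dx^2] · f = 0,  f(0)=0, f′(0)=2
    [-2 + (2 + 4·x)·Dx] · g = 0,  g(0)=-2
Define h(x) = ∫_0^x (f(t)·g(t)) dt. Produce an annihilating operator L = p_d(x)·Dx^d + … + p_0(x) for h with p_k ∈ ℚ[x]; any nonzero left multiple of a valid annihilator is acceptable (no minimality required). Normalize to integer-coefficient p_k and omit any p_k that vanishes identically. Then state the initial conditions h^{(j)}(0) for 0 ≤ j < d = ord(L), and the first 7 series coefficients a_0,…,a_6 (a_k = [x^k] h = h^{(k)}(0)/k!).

f: a_k = 0, 2, -2, 8/3, -4, 32/5, -32/3, …
g: a_k = -2, -2, 1, -1, 5/4, -7/4, 21/8, …
Product ⇒ symmetric product L₀, ord ≤ 2.
∫: right-multiply L₀ by Dx.
L = Dx + (1 + 4·x + 4·x^2)·Dx^3  (order 3).
h: a_k = 0, 0, -2, 0, 1/6, -4/15, 71/180, …
ICs: h(0) = 0, h′(0) = 0, h′′(0) = -4.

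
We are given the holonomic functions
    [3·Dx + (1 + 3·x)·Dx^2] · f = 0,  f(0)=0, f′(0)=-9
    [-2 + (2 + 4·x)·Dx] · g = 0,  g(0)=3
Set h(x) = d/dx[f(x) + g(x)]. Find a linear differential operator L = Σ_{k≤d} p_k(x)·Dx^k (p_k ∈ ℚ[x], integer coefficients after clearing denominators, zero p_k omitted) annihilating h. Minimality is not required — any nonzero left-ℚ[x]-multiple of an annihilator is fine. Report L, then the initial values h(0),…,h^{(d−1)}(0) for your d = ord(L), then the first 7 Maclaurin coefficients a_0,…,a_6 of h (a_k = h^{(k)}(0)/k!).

f: a_k = 0, -9, 27/2, -27, 243/4, -729/5, 729/2, …
g: a_k = 3, 3, -3/2, 3/2, -15/8, 21/8, -63/16, …
Sum ⇒ L₀ = lclm(L_f,L_g) in ℚ(x)⟨Dx⟩.
Derive L from L₀ (diff closure).
L = (18 + 18·x) + (30 + 108·x + 90·x^2)·Dx + (4 + 26·x + 54·x^2 + 36·x^3)·Dx^2  (order 2).
h: a_k = -6, 24, -153/2, 471/2, -5727/8, 17307/8, -104283/16, …
ICs: h(0) = -6, h′(0) = 24.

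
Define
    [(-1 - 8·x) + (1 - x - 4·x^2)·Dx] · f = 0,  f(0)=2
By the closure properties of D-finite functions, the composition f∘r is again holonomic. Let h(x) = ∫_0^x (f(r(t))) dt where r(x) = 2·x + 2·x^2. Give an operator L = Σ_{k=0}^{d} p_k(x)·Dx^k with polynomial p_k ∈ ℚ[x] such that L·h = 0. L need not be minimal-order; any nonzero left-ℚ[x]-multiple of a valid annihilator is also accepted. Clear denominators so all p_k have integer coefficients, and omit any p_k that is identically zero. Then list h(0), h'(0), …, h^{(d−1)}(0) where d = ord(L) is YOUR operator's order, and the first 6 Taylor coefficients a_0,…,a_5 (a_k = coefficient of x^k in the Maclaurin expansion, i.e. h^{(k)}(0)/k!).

f: a_k = 2, 2, 10, 18, 58, 130, …
f∘r: x↦r, Dx↦Dx/r' in L_f ⇒ L₀.
h=∫h₀ ⇒ L = L₀·Dx.
L = (2 + 36·x + 96·x^2 + 64·x^3)·Dx + (-1 + 2·x + 18·x^2 + 32·x^3 + 16·x^4)·Dx^2  (order 2).
h: a_k = 0, 2, 2, 44/3, 56, 280, …
ICs: h(0) = 0, h′(0) = 2.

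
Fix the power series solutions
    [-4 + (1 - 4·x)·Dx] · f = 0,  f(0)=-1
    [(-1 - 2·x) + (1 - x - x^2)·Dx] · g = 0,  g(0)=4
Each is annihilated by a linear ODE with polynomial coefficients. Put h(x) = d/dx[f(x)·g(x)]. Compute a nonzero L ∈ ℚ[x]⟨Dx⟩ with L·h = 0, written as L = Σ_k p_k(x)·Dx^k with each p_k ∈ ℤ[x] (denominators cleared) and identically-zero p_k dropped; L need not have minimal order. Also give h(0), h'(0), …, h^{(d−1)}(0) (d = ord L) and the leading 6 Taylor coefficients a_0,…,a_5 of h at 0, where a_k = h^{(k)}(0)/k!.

L = (44 - 114·x - 66·x^2 + 192·x^3 + 192·x^4) + (-5 + 31·x - 33·x^2 - 62·x^3 + 60·x^4 + 48·x^5)·Dx  (order 1).
h: a_k = -20, -176, -1092, -5904, -29680, -142776, …
ICs: h(0) = -20.

f: a_k = -1, -4, -16, -64, -256, -1024, …
g: a_k = 4, 4, 8, 12, 20, 32, …
Product ⇒ symmetric product L₀, ord ≤ 1.
Differentiate: ansatz ord ≤ ord L₀ ⇒ L.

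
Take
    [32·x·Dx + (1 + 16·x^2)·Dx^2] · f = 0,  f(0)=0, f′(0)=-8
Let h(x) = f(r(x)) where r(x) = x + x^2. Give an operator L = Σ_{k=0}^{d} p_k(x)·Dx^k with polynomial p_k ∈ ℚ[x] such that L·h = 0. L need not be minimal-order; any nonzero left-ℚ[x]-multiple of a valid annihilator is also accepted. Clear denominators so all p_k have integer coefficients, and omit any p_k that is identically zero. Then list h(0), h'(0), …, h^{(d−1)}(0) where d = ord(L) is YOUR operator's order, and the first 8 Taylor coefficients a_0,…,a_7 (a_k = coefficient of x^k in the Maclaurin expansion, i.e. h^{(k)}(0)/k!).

f: a_k = 0, -8, 0, 128/3, 0, -2048/5, 0, 32768/7, …
L₀ from L_f via x↦r, Dx↦r'^{-1}Dx.
L = (-2 + 32·x + 128·x^2 + 192·x^3 + 96·x^4)·Dx + (1 + 2·x + 16·x^2 + 64·x^3 + 80·x^4 + 32·x^5)·Dx^2  (order 2).
h: a_k = 0, -8, -8, 128/3, 128, -1408/5, -6016/3, 4096/7, …
ICs: h(0) = 0, h′(0) = -8.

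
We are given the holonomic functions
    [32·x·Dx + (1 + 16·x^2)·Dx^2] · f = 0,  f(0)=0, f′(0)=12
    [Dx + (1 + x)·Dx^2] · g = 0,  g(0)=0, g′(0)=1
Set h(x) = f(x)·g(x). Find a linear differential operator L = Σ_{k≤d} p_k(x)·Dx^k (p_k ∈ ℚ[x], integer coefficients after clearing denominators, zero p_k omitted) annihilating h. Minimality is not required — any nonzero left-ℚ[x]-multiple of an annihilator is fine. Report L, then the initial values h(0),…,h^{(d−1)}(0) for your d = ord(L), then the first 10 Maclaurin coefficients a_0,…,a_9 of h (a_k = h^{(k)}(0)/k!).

f: a_k = 0, 12, 0, -64, 0, 3072/5, 0, -49152/7, 0, 262144/3, …
g: a_k = 0, 1, -1/2, 1/3, -1/4, 1/5, -1/6, 1/7, -1/8, 1/9, …
f·g: L₀ = L_f ⊗_s L_g, ord ≤ 2·2.
L = (4224 + 8384·x + 204800·x^2 + 531456·x^3 + 491520·x^4 + 212992·x^5 + 262144·x^7)·Dx + (4098 + 28864·x + 258368·x^2 + 1045504·x^3 + 1798144·x^4 + 1523712·x^5 + 573440·x^6 + 786432·x^7 + 917504·x^8)·Dx^2 + (132 + 8644·x + 37632·x^2 + 196032·x^3 + 614400·x^4 + 955392·x^5 + 786432·x^6 + 540672·x^7 + 786432·x^8 + 524288·x^9)·Dx^3 + (65 + 258·x + 2497·x^2 + 8576·x^3 + 30336·x^4 + 76800·x^5 + 118272·x^6 + 98304·x^7 + 98304·x^8 + 131072·x^9 + 65536·x^10)·Dx^4  (order 4).
h: a_k = 0, 0, 12, -6, -60, 29, 8932/15, -1466/5, -6828, 706949/210, …
ICs: h(0) = 0, h′(0) = 0, h′′(0) = 24, h′′′(0) = -36.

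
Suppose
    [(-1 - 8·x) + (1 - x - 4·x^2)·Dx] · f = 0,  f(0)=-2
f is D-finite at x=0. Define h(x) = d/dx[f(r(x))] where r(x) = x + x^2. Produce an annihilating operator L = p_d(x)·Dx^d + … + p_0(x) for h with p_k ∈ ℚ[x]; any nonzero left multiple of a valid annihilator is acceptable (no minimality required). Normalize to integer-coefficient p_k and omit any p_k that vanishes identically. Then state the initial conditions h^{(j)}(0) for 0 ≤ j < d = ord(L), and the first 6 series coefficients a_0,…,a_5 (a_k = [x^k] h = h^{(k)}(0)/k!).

L = (12 + 78·x + 246·x^2 + 656·x^3 + 1128·x^4 + 960·x^5 + 320·x^6) + (-1 - 9·x - 9·x^2 + 66·x^3 + 220·x^4 + 312·x^5 + 224·x^6 + 64·x^7)·Dx  (order 1).
h: a_k = -2, -24, -114, -488, -2080, -8268, …
ICs: h(0) = -2.

f: a_k = -2, -2, -10, -18, -58, -130, …
f∘r: x↦r, Dx↦Dx/r' in L_f ⇒ L₀.
Differentiate: ansatz ord ≤ ord L₀ ⇒ L.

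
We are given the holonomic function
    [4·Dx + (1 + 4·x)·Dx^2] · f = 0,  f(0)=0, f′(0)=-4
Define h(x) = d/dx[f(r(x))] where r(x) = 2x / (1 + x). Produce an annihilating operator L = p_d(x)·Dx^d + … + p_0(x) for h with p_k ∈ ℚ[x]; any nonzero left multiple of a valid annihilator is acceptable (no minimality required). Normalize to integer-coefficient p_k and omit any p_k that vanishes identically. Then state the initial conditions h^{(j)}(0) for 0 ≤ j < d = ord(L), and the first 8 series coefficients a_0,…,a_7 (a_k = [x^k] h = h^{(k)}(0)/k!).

L = (10 + 18·x) + (1 + 10·x + 9·x^2)·Dx  (order 1).
h: a_k = -8, 80, -728, 6560, -59048, 531440, -4782968, 43046720, …
ICs: h(0) = -8.

f: a_k = 0, -4, 8, -64/3, 64, -1024/5, 2048/3, -16384/7, …
f∘r: x↦r, Dx↦Dx/r' in L_f ⇒ L₀.
h₀' ⇒ L via d/dx closure of L₀.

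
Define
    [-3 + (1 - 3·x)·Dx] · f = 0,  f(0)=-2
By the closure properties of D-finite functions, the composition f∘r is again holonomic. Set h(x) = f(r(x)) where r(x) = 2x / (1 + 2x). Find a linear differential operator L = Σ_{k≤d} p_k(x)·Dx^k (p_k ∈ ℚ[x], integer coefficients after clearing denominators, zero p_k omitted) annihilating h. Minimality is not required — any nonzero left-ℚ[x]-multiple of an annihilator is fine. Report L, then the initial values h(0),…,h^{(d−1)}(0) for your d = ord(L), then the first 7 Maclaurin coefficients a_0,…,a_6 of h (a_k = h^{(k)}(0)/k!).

L = 6 + (-1 + 2·x + 8·x^2)·Dx  (order 1).
h: a_k = -2, -12, -48, -192, -768, -3072, -12288, …
ICs: h(0) = -2.

f: a_k = -2, -6, -18, -54, -162, -486, -1458, …
h₀=f(r): pull back L_f along r ⇒ L₀.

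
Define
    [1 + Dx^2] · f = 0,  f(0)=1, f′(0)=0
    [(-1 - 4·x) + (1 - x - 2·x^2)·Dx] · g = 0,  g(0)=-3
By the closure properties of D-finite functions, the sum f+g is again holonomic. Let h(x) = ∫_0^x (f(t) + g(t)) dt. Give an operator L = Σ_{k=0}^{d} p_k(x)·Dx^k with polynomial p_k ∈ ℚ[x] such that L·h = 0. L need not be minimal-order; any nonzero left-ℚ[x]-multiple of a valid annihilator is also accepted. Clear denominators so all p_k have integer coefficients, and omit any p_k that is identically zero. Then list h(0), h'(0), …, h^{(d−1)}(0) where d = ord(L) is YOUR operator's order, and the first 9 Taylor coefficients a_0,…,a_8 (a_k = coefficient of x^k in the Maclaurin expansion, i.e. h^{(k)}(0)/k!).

L = (-31 - 146·x - 133·x^2 - 184·x^3 - 20·x^4 - 16·x^5)·Dx + (7 + 3·x - 3·x^2 - 37·x^3 - 42·x^4 - 12·x^5 - 8·x^6)·Dx^2 + (-31 - 146·x - 133·x^2 - 184·x^3 - 20·x^4 - 16·x^5)·Dx^3 + (7 + 3·x - 3·x^2 - 37·x^3 - 42·x^4 - 12·x^5 - 8·x^6)·Dx^4  (order 4).
h: a_k = 0, -2, -3/2, -19/6, -15/4, -791/120, -21/2, -92881/5040, -255/8, …
ICs: h(0) = 0, h′(0) = -2, h′′(0) = -3, h′′′(0) = -19.

f: a_k = 1, 0, -1/2, 0, 1/24, 0, -1/720, 0, 1/40320, …
g: a_k = -3, -3, -9, -15, -33, -63, -129, -255, -513, …
L₀ := lclm(L_f,L_g); ord L₀ ≤ 2+1.
Integrate: L := L₀·Dx.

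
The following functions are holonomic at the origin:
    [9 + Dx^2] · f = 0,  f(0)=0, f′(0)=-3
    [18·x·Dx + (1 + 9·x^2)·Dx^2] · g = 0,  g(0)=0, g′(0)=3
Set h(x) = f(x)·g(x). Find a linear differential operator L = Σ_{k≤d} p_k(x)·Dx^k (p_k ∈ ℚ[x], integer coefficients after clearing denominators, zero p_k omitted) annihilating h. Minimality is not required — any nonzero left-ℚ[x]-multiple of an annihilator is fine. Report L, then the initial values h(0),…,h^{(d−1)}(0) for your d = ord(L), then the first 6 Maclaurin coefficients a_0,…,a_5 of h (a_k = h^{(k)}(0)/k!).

f: a_k = 0, -3, 0, 9/2, 0, -81/40, …
g: a_k = 0, 3, 0, -9, 0, 243/5, …
h₀=f·g: eliminate ⇒ L₀, order ≤ 2·2.
L = (810 + 18954·x^2 + 72171·x^4 + 236196·x^6 + 531441·x^8) + (972·x + 14580·x^3 + 78732·x^5 + 236196·x^7)·Dx + (108 + 2592·x^2 + 13122·x^4 + 52488·x^6 + 118098·x^8)·Dx^2 + (108·x + 1620·x^3 + 8748·x^5 + 26244·x^7)·Dx^3 + (2 + 54·x^2 + 567·x^4 + 2916·x^6 + 6561·x^8)·Dx^4  (order 4).
h: a_k = 0, 0, -9, 0, 81/2, 0, …
ICs: h(0) = 0, h′(0) = 0, h′′(0) = -18, h′′′(0) = 0.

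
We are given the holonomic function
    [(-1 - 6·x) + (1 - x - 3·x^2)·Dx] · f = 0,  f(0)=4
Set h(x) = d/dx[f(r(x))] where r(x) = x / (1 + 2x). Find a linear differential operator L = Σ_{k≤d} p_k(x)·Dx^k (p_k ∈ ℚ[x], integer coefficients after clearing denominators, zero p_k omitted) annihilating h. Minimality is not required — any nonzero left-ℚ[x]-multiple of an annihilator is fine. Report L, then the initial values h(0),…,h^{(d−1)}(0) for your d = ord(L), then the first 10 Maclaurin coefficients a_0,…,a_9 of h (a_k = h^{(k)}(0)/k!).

L = (4 + 6·x + 30·x^2 + 32·x^3) + (-1 - 13·x - 45·x^2 - 38·x^3 + 16·x^4)·Dx  (order 1).
h: a_k = 4, 16, -60, 272, -1120, 4440, -17108, 64576, -239940, 880520, …
ICs: h(0) = 4.

f: a_k = 4, 4, 16, 28, 76, 160, 388, 868, 2032, 4636, …
h₀=f(r): pull back L_f along r ⇒ L₀.
Derive L from L₀ (diff closure).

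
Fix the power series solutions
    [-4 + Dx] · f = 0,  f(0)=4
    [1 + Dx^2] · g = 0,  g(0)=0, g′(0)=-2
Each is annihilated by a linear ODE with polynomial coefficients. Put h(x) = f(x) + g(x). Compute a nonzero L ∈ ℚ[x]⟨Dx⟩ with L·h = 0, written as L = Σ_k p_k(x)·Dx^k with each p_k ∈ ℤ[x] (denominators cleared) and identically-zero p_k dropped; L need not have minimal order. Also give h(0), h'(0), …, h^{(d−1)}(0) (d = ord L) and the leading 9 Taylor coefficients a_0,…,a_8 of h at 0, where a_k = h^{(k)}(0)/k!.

f: a_k = 4, 16, 32, 128/3, 128/3, 512/15, 1024/45, 4096/315, 2048/315, …
g: a_k = 0, -2, 0, 1/3, 0, -1/60, 0, 1/2520, 0, …
f+g: L₀ = lclm(L_f,L_g), ord ≤ 1+2.
L = -4 + Dx - 4·Dx^2 + Dx^3  (order 3).
h: a_k = 4, 14, 32, 43, 128/3, 2047/60, 1024/45, 3641/280, 2048/315, …
ICs: h(0) = 4, h′(0) = 14, h′′(0) = 64.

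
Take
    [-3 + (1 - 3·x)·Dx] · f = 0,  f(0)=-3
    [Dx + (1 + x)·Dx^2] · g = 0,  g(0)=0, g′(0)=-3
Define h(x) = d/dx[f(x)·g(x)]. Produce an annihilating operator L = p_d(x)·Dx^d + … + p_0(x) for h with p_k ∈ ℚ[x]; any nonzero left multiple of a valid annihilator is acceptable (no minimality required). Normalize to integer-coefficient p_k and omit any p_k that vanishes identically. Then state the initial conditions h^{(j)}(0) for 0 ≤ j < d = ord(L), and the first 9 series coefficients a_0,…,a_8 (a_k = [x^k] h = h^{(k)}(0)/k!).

L = 12 + (7 + 15·x)·Dx + (-1 + 2·x + 3·x^2)·Dx^2  (order 2).
h: a_k = 9, 45, 423/2, 837, 12591/4, 113229/10, 792783/20, 4756383/35, 128424861/280, …
ICs: h(0) = 9, h′(0) = 45.

f: a_k = -3, -9, -27, -81, -243, -729, -2187, -6561, -19683, …
g: a_k = 0, -3, 3/2, -1, 3/4, -3/5, 1/2, -3/7, 3/8, …
Product ⇒ symmetric product L₀, ord ≤ 2.
Derive L from L₀ (diff closure).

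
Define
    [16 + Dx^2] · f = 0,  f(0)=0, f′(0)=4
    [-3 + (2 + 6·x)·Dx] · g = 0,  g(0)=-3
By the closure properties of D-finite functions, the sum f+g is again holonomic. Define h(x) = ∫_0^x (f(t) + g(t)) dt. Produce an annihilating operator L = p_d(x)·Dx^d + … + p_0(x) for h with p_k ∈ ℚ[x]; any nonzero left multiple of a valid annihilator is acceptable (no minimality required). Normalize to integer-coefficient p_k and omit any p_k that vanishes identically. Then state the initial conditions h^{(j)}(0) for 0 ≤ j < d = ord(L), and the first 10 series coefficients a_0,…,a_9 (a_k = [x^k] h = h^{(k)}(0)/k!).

f: a_k = 0, 4, 0, -32/3, 0, 128/15, 0, -1024/315, 0, 2048/2835, …
g: a_k = -3, -9/2, 27/8, -81/16, 1215/128, -5103/256, 45927/1024, -216513/2048, 8444007/32768, -42220035/65536, …
L₀ := lclm(L_f,L_g); ord L₀ ≤ 2+1.
∫: right-multiply L₀ by Dx.
L = (-4368 - 18432·x - 27648·x^2)·Dx + (1760 + 17568·x + 55296·x^2 + 55296·x^3)·Dx^2 + (-273 - 1152·x - 1728·x^2)·Dx^3 + (110 + 1098·x + 3456·x^2 + 3456·x^3)·Dx^4  (order 4).
h: a_k = 0, -3, -1/4, 9/8, -755/192, 243/128, -43777/23040, 6561/1024, -70298747/5160960, 938223/32768, …
ICs: h(0) = 0, h′(0) = -3, h′′(0) = -1/2, h′′′(0) = 27/4.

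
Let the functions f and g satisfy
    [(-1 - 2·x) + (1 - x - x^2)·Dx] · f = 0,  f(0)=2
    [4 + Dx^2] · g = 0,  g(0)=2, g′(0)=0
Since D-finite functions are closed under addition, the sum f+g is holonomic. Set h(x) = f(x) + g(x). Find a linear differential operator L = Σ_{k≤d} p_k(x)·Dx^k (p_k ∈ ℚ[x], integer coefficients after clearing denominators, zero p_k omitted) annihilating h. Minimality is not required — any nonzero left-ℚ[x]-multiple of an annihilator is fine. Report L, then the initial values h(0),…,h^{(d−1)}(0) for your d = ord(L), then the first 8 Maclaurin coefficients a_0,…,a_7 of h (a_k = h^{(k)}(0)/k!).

f: a_k = 2, 2, 4, 6, 10, 16, 26, 42, …
g: a_k = 2, 0, -4, 0, 4/3, 0, -8/45, 0, …
f+g: L₀ = lclm(L_f,L_g), ord ≤ 1+2.
L = (44 + 96·x + 32·x^2 + 48·x^3 + 40·x^4 + 16·x^5) + (-16 + 20·x + 8·x^2 - 16·x^3 + 12·x^4 + 24·x^5 + 8·x^6)·Dx + (11 + 24·x + 8·x^2 + 12·x^3 + 10·x^4 + 4·x^5)·Dx^2 + (-4 + 5·x + 2·x^2 - 4·x^3 + 3·x^4 + 6·x^5 + 2·x^6)·Dx^3  (order 3).
h: a_k = 4, 2, 0, 6, 34/3, 16, 1162/45, 42, …
ICs: h(0) = 4, h′(0) = 2, h′′(0) = 0.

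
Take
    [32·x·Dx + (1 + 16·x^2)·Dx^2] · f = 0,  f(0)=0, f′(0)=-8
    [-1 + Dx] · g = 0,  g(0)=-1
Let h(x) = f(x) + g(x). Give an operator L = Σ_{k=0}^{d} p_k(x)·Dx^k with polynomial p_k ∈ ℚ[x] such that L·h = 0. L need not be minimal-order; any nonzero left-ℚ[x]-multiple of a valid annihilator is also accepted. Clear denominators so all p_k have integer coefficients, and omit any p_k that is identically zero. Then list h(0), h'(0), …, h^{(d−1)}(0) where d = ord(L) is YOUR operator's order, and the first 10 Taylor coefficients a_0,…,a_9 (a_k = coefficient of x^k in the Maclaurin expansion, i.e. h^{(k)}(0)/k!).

f: a_k = 0, -8, 0, 128/3, 0, -2048/5, 0, 32768/7, 0, -524288/9, …
g: a_k = -1, -1, -1/2, -1/6, -1/24, -1/120, -1/720, -1/5040, -1/40320, -1/362880, …
Sum ⇒ L₀ = lclm(L_f,L_g) in ℚ(x)⟨Dx⟩.
L = (32 - 32·x - 1536·x^2 - 512·x^3)·Dx + (-33 + 1504·x^2 - 256·x^4)·Dx^2 + (1 + 32·x + 32·x^2 + 512·x^3 + 256·x^4)·Dx^3  (order 3).
h: a_k = -1, -9, -1/2, 85/2, -1/24, -49153/120, -1/720, 23592959/5040, -1/40320, -21139292161/362880, …
ICs: h(0) = -1, h′(0) = -9, h′′(0) = -1.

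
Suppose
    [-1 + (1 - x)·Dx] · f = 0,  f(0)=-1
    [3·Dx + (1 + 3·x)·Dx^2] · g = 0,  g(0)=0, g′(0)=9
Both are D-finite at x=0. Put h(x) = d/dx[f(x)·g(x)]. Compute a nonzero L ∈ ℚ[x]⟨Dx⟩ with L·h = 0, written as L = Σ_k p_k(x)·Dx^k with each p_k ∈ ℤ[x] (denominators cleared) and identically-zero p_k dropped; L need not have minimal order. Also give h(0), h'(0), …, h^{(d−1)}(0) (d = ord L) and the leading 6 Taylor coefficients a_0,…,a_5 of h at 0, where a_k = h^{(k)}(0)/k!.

L = 12 + (-3 + 15·x)·Dx + (-1 - 2·x + 3·x^2)·Dx^2  (order 2).
h: a_k = -9, 9, -135/2, 153, -2151/4, 15417/10, …
ICs: h(0) = -9, h′(0) = 9.

f: a_k = -1, -1, -1, -1, -1, -1, …
g: a_k = 0, 9, -27/2, 27, -243/4, 729/5, …
h₀=f·g: eliminate ⇒ L₀, order ≤ 1·2.
h=h₀': d/dx-closure on L₀ ⇒ L.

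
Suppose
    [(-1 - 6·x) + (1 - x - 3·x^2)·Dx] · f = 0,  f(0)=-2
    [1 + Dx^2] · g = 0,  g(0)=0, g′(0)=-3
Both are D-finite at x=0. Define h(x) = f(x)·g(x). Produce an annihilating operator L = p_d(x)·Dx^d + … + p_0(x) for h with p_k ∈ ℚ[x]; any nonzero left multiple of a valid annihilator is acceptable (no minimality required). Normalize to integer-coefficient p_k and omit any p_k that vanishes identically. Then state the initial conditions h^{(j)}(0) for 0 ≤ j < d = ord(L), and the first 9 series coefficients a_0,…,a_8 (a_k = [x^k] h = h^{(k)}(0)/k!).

L = (5 + x + 3·x^2) + (2 + 12·x)·Dx + (-1 + x + 3·x^2)·Dx^2  (order 2).
h: a_k = 0, 6, 6, 23, 41, 2201/20, 4661/20, 473087/840, 1060373/840, …
ICs: h(0) = 0, h′(0) = 6.

f: a_k = -2, -2, -8, -14, -38, -80, -194, -434, -1016, …
g: a_k = 0, -3, 0, 1/2, 0, -1/40, 0, 1/1680, 0, …
Product ⇒ symmetric product L₀, ord ≤ 2.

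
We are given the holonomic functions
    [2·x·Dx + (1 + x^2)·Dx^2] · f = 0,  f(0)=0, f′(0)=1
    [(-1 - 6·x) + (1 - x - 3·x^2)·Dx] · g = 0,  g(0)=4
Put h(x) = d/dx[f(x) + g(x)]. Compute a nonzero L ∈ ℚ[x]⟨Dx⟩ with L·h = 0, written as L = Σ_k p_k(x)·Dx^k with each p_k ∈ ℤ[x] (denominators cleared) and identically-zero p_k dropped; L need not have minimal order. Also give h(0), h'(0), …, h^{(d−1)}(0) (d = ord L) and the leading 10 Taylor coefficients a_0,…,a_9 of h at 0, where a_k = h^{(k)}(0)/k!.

f: a_k = 0, 1, 0, -1/3, 0, 1/5, 0, -1/7, 0, 1/9, …
g: a_k = 4, 4, 16, 28, 76, 160, 388, 868, 2032, 4636, …
L₀ := lclm(L_f,L_g); ord L₀ ≤ 2+1.
Derive L from L₀ (diff closure).
L = (8 - 32·x - 300·x^2 - 504·x^3 - 1134·x^4 - 162·x^6) + (-22 - 148·x - 184·x^2 - 576·x^3 - 441·x^4 - 918·x^5 - 27·x^6 - 162·x^7)·Dx + (4 + 6·x + 18·x^2 - 60·x^3 - 85·x^4 - 75·x^5 - 126·x^6 - 9·x^7 - 27·x^8)·Dx^2  (order 2).
h: a_k = 5, 32, 83, 304, 801, 2328, 6075, 16256, 41725, 107320, …
ICs: h(0) = 5, h′(0) = 32.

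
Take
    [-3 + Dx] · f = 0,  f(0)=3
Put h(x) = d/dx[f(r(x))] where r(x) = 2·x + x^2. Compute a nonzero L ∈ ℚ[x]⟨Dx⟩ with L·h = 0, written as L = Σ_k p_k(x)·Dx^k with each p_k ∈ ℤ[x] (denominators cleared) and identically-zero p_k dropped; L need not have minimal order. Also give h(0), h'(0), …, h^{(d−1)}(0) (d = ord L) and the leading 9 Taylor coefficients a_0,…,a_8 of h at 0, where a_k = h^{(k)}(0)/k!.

f: a_k = 3, 9, 27/2, 27/2, 81/8, 243/40, 243/80, 729/560, 2187/4480, …
L₀ from L_f via x↦r, Dx↦r'^{-1}Dx.
h=h₀': d/dx-closure on L₀ ⇒ L.
L = (7 + 12·x + 6·x^2) + (-1 - x)·Dx  (order 1).
h: a_k = 18, 126, 486, 1350, 2997, 28107/5, 46089/5, 473283/35, 72171/4, …
ICs: h(0) = 18.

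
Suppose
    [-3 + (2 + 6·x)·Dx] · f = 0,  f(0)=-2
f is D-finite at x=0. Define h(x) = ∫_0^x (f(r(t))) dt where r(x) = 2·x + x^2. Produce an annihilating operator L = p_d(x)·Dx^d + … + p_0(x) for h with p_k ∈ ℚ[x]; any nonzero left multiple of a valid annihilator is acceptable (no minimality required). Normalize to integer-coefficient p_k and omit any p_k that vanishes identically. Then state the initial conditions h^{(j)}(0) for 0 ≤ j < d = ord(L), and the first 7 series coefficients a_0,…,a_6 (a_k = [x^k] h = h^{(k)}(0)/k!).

f: a_k = -2, -3, 9/4, -27/8, 405/64, -1701/128, 15309/512, …
L₀ from L_f via x↦r, Dx↦r'^{-1}Dx.
h=∫₀ˣh₀: take L = L₀·Dx.
L = (-3 - 3·x)·Dx + (1 + 6·x + 3·x^2)·Dx^2  (order 2).
h: a_k = 0, -2, -3, 2, -9/2, 63/5, -81/2, …
ICs: h(0) = 0, h′(0) = -2.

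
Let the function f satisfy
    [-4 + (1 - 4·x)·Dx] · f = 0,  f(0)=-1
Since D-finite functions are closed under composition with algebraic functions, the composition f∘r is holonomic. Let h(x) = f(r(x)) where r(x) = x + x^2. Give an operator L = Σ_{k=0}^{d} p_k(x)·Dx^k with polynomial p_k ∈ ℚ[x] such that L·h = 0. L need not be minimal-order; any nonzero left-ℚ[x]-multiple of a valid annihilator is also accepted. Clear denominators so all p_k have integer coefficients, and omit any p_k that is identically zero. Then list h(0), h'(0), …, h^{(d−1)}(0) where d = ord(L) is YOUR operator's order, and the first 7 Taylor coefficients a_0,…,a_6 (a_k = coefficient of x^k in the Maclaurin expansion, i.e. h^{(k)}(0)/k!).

L = (4 + 8·x) + (-1 + 4·x + 4·x^2)·Dx  (order 1).
h: a_k = -1, -4, -20, -96, -464, -2240, -10816, …
ICs: h(0) = -1.

f: a_k = -1, -4, -16, -64, -256, -1024, -4096, …
h₀=f(r): pull back L_f along r ⇒ L₀.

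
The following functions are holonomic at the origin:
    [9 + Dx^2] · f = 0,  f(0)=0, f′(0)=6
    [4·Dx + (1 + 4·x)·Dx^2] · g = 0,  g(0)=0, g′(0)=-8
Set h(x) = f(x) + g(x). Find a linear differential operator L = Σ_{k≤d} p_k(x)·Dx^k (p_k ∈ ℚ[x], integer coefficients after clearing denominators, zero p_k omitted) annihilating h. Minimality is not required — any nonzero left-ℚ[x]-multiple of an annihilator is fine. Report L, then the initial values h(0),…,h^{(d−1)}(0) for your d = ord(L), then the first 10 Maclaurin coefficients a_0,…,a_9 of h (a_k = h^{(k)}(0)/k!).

L = (3780 + 2592·x + 5184·x^2)·Dx + (369 + 2124·x + 3888·x^2 + 5184·x^3)·Dx^2 + (420 + 288·x + 576·x^2)·Dx^3 + (41 + 236·x + 432·x^2 + 576·x^3)·Dx^4  (order 4).
h: a_k = 0, -2, 16, -155/3, 128, -8111/20, 4096/3, -1310963/280, 16384, -1174402933/20160, …
ICs: h(0) = 0, h′(0) = -2, h′′(0) = 32, h′′′(0) = -310.

f: a_k = 0, 6, 0, -9, 0, 81/20, 0, -243/280, 0, 243/2240, …
g: a_k = 0, -8, 16, -128/3, 128, -2048/5, 4096/3, -32768/7, 16384, -524288/9, …
h₀=f+g: left-lcm gives L₀, ord ≤ 4.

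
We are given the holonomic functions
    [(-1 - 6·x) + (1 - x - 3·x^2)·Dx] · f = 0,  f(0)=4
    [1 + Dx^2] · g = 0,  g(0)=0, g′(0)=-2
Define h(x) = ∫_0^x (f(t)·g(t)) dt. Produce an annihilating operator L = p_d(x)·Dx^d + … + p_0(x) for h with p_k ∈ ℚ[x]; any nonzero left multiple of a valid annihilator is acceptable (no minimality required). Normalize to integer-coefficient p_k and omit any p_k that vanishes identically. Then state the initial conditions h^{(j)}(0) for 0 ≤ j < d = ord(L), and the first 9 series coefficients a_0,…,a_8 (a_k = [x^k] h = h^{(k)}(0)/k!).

f: a_k = 4, 4, 16, 28, 76, 160, 388, 868, 2032, …
g: a_k = 0, -2, 0, 1/3, 0, -1/60, 0, 1/2520, 0, …
f·g: L₀ = L_f ⊗_s L_g, ord ≤ 1·2.
h=∫₀ˣh₀: take L = L₀·Dx.
L = (5 + x + 3·x^2)·Dx + (2 + 12·x)·Dx^2 + (-1 + x + 3·x^2)·Dx^3  (order 3).
h: a_k = 0, 0, -4, -8/3, -23/3, -164/15, -2201/90, -4661/105, -473087/5040, …
ICs: h(0) = 0, h′(0) = 0, h′′(0) = -8.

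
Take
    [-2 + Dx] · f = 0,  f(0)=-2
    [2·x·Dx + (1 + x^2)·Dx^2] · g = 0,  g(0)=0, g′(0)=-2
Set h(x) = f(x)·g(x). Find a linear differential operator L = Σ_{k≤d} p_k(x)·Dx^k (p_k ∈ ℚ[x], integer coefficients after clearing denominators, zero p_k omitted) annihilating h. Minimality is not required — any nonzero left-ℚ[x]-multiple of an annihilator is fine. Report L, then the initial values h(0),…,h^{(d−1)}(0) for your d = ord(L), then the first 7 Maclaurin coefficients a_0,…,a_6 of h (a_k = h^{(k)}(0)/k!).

f: a_k = -2, -4, -4, -8/3, -4/3, -8/15, -8/45, …
g: a_k = 0, -2, 0, 2/3, 0, -2/5, 0, …
Sym-product of L_f,L_g gives L₀ (≤ ord 2).
L = (4 - 4·x + 4·x^2) + (-4 + 2·x - 4·x^2)·Dx + (1 + x^2)·Dx^2  (order 2).
h: a_k = 0, 4, 8, 20/3, 8/3, 4/5, 8/9, …
ICs: h(0) = 0, h′(0) = 4.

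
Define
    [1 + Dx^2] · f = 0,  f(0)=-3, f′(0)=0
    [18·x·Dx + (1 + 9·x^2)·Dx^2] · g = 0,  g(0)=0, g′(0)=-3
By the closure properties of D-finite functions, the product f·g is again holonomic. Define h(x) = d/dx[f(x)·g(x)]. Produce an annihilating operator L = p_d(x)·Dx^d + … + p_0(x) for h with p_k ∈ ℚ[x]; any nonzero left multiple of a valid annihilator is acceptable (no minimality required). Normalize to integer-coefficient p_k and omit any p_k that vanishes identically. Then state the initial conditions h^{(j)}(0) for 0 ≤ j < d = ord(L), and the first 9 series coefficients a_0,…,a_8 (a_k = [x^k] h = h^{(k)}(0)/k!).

f: a_k = -3, 0, 3/2, 0, -1/8, 0, 1/240, 0, -1/13440, …
g: a_k = 0, -3, 0, 9, 0, -243/5, 0, 2187/7, 0, …
Product ⇒ symmetric product L₀, ord ≤ 4.
Differentiate: ansatz ord ≤ ord L₀ ⇒ L.
L = (38998 + 738774·x^2 + 15162957·x^4 + 3032640·x^6 - 78732·x^8 - 1771470·x^10 + 531441·x^12) + (20772·x + 1033884·x^3 + 7902360·x^5 + 2624400·x^7 + 1180980·x^9 + 2125764·x^11)·Dx + (39368 + 755028·x^2 + 15369750·x^4 + 3887028·x^6 + 314928·x^8 - 1417176·x^10 + 1062882·x^12)·Dx^2 + (20772·x + 1033884·x^3 + 7902360·x^5 + 2624400·x^7 + 1180980·x^9 + 2125764·x^11)·Dx^3 + (370 + 16254·x^2 + 206793·x^4 + 854388·x^6 + 393660·x^8 + 354294·x^10 + 531441·x^12)·Dx^4  (order 4).
h: a_k = 9, 0, -189/2, 0, 6387/8, 0, -566341/80, 0, 56736333/896, …
ICs: h(0) = 9, h′(0) = 0, h′′(0) = -189, h′′′(0) = 0.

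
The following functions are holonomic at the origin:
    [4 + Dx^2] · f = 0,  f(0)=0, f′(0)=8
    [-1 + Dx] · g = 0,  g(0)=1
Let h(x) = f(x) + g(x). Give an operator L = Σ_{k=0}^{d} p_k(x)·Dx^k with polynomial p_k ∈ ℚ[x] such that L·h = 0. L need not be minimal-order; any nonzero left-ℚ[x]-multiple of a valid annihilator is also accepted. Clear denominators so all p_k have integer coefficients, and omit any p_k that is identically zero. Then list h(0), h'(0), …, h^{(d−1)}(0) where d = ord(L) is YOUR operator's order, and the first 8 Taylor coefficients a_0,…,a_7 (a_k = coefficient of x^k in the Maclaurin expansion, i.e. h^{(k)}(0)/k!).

L = -4 + 4·Dx - Dx^2 + Dx^3  (order 3).
h: a_k = 1, 9, 1/2, -31/6, 1/24, 43/40, 1/720, -73/720, …
ICs: h(0) = 1, h′(0) = 9, h′′(0) = 1.

f: a_k = 0, 8, 0, -16/3, 0, 16/15, 0, -32/315, …
g: a_k = 1, 1, 1/2, 1/6, 1/24, 1/120, 1/720, 1/5040, …
Weyl lclm of L_f,L_g ⇒ L₀ (ord ≤ 3).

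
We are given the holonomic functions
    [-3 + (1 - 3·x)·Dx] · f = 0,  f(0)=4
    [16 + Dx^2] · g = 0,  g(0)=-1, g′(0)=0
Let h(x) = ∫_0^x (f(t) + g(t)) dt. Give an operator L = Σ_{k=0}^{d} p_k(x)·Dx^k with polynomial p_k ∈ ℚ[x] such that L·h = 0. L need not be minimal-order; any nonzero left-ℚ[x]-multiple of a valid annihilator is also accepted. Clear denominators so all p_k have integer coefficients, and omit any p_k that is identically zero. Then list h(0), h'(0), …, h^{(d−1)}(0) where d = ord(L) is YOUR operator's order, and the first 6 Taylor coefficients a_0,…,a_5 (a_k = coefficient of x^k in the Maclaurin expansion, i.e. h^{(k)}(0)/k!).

f: a_k = 4, 12, 36, 108, 324, 972, …
g: a_k = -1, 0, 8, 0, -32/3, 0, …
Weyl lclm of L_f,L_g ⇒ L₀ (ord ≤ 3).
Integrate: L := L₀·Dx.
L = (1680 - 2304·x + 3456·x^2)·Dx + (-272 + 1584·x - 3456·x^2 + 3456·x^3)·Dx^2 + (105 - 144·x + 216·x^2)·Dx^3 + (-17 + 99·x - 216·x^2 + 216·x^3)·Dx^4  (order 4).
h: a_k = 0, 3, 6, 44/3, 27, 188/3, …
ICs: h(0) = 0, h′(0) = 3, h′′(0) = 12, h′′′(0) = 88.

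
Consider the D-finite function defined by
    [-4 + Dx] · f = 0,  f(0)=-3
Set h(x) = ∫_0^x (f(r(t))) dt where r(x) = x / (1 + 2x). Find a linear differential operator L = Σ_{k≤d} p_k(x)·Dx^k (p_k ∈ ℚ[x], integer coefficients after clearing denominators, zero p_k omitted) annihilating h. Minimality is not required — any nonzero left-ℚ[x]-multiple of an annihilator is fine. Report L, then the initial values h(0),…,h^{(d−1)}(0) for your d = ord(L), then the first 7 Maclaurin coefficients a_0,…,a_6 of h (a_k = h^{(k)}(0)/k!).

f: a_k = -3, -12, -24, -32, -32, -128/5, -256/15, …
h₀=f(r): pull back L_f along r ⇒ L₀.
Integrate: L := L₀·Dx.
L = -4·Dx + (1 + 4·x + 4·x^2)·Dx^2  (order 2).
h: a_k = 0, -3, -6, 0, 4, -32/5, 32/5, …
ICs: h(0) = 0, h′(0) = -3.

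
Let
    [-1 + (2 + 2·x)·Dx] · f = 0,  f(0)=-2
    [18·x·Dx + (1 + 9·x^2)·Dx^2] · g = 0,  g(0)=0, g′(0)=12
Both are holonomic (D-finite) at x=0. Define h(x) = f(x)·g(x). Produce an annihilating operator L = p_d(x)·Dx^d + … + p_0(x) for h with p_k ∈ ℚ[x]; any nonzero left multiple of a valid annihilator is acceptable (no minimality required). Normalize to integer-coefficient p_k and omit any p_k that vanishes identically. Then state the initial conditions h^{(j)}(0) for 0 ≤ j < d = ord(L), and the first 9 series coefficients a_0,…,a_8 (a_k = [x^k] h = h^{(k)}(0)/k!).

L = (3 - 36·x - 9·x^2) + (-4 + 68·x + 108·x^2 + 36·x^3)·Dx + (4 + 8·x + 40·x^2 + 72·x^3 + 36·x^4)·Dx^2  (order 2).
h: a_k = 0, -24, -12, 75, 69/2, -31749/80, -30489/160, 11404773/4480, 10993887/8960, …
ICs: h(0) = 0, h′(0) = -24.

f: a_k = -2, -1, 1/4, -1/8, 5/64, -7/128, 21/512, -33/1024, 429/16384, …
g: a_k = 0, 12, 0, -36, 0, 972/5, 0, -8748/7, 0, …
Sym-product of L_f,L_g gives L₀ (≤ ord 2).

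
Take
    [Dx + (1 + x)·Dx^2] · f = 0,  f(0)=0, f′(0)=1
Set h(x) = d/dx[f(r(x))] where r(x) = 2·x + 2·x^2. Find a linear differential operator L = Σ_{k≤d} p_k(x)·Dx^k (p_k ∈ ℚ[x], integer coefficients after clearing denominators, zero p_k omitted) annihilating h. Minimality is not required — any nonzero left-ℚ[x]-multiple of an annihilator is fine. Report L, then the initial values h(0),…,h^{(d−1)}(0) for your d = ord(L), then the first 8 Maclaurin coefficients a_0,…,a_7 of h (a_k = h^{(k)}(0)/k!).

L = (4·x + 4·x^2) + (1 + 4·x + 6·x^2 + 4·x^3)·Dx  (order 1).
h: a_k = 2, 0, -4, 8, -8, 0, 16, -32, …
ICs: h(0) = 2.

f: a_k = 0, 1, -1/2, 1/3, -1/4, 1/5, -1/6, 1/7, …
Change of var in L_f (x↦r) gives L₀.
h₀' ⇒ L via d/dx closure of L₀.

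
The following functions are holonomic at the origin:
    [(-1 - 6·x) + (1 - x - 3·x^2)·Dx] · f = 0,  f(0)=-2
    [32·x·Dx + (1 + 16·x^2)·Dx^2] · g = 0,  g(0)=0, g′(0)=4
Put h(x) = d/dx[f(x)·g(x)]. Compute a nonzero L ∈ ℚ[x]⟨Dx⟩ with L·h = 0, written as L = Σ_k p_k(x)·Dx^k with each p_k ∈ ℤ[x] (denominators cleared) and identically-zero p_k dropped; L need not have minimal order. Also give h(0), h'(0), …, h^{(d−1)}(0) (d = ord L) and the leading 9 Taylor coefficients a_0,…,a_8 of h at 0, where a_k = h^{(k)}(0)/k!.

f: a_k = -2, -2, -8, -14, -38, -80, -194, -434, -1016, …
g: a_k = 0, 4, 0, -64/3, 0, 1024/5, 0, -16384/7, 0, …
Sym-product of L_f,L_g gives L₀ (≤ ord 2).
h=h₀': d/dx-closure on L₀ ⇒ L.
L = (-74 + 8736·x^2 + 18432·x^3 + 82944·x^4) + (25 + 182·x - 48·x^2 + 96·x^3 + 18432·x^4 + 55296·x^5)·Dx + (-3 - 13·x - 167·x^2 - 16·x^3 - 1472·x^4 + 3072·x^5 + 6912·x^6)·Dx^2  (order 2).
h: a_k = -8, -16, 32, -160/3, -5864/3, -12928/5, 323128/15, 1499072/105, -14879776/35, …
ICs: h(0) = -8, h′(0) = -16.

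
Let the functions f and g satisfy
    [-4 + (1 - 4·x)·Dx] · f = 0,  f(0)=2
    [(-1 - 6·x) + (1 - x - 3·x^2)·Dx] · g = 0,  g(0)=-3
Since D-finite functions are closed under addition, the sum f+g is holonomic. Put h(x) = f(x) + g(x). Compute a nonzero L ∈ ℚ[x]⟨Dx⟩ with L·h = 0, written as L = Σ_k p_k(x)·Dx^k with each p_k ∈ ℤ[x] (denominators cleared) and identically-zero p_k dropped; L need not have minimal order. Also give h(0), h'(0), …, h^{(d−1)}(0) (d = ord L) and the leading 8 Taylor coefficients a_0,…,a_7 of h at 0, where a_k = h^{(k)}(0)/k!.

L = (-72·x + 72·x^2 - 96·x^3) + (8 - 6·x - 66·x^2 + 112·x^3 - 192·x^4)·Dx + (-1 + 7·x - 15·x^2 + 10·x^3 + 20·x^4 - 48·x^5)·Dx^2  (order 2).
h: a_k = -1, 5, 20, 107, 455, 1928, 7901, 32117, …
ICs: h(0) = -1, h′(0) = 5.

f: a_k = 2, 8, 32, 128, 512, 2048, 8192, 32768, …
g: a_k = -3, -3, -12, -21, -57, -120, -291, -651, …
L₀ := lclm(L_f,L_g); ord L₀ ≤ 1+1.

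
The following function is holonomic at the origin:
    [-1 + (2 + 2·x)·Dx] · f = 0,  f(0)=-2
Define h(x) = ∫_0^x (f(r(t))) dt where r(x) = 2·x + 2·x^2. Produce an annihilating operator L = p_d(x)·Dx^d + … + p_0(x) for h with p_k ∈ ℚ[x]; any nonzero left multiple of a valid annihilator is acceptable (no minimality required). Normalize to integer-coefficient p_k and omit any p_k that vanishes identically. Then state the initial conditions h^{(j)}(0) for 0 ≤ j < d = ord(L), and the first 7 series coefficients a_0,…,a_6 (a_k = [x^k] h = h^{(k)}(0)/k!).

f: a_k = -2, -1, 1/4, -1/8, 5/64, -7/128, 21/512, …
h₀=f(r): pull back L_f along r ⇒ L₀.
∫: right-multiply L₀ by Dx.
L = (-1 - 2·x)·Dx + (1 + 2·x + 2·x^2)·Dx^2  (order 2).
h: a_k = 0, -2, -1, -1/3, 1/4, -3/20, 1/24, …
ICs: h(0) = 0, h′(0) = -2.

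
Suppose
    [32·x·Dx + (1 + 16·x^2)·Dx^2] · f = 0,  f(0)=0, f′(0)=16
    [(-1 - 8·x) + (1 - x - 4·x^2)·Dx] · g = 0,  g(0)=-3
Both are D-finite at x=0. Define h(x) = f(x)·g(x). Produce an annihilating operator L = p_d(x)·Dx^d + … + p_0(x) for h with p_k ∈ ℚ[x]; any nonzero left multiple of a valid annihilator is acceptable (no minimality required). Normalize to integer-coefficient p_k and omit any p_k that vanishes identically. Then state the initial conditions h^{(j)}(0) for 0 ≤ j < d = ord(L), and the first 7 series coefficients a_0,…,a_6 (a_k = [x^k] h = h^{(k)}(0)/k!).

L = (8 + 32·x + 384·x^2) + (2 - 16·x + 64·x^2 + 384·x^3)·Dx + (-1 + x - 12·x^2 + 16·x^3 + 64·x^4)·Dx^2  (order 2).
h: a_k = 0, -48, -48, 16, -176, -12848/5, -16368/5, …
ICs: h(0) = 0, h′(0) = -48.

f: a_k = 0, 16, 0, -256/3, 0, 4096/5, 0, …
g: a_k = -3, -3, -15, -27, -87, -195, -543, …
h₀=f·g: eliminate ⇒ L₀, order ≤ 2·1.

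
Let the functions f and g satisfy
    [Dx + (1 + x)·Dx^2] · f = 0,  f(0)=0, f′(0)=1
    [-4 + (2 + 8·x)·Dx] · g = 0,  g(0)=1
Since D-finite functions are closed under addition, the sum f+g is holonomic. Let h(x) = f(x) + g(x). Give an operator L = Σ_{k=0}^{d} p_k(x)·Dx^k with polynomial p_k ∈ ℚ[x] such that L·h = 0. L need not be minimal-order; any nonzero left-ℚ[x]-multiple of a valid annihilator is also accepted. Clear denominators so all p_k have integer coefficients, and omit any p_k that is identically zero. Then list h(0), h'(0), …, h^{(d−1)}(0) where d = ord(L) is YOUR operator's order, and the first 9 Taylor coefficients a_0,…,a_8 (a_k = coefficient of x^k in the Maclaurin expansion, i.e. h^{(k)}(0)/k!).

L = (-8 + 4·x)·Dx + (-10 - 8·x + 20·x^2)·Dx^2 + (-1 - 3·x + 6·x^2 + 8·x^3)·Dx^3  (order 3).
h: a_k = 1, 3, -5/2, 13/3, -41/4, 141/5, -505/6, 1849/7, -6865/8, …
ICs: h(0) = 1, h′(0) = 3, h′′(0) = -5.

f: a_k = 0, 1, -1/2, 1/3, -1/4, 1/5, -1/6, 1/7, -1/8, …
g: a_k = 1, 2, -2, 4, -10, 28, -84, 264, -858, …
Sum ⇒ L₀ = lclm(L_f,L_g) in ℚ(x)⟨Dx⟩.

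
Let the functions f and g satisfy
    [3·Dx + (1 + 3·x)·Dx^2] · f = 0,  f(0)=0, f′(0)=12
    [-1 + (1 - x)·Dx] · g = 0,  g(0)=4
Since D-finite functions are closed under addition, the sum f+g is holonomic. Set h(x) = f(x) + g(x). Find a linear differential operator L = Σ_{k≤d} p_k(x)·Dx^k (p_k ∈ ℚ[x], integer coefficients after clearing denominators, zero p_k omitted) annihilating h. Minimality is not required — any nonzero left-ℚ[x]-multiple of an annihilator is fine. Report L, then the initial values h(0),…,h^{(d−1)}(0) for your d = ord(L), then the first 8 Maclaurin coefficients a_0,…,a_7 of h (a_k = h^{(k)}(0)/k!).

f: a_k = 0, 12, -18, 36, -81, 972/5, -486, 8748/7, …
g: a_k = 4, 4, 4, 4, 4, 4, 4, 4, …
f+g: L₀ = lclm(L_f,L_g), ord ≤ 2+1.
L = (-54 - 18·x)·Dx + (12 - 72·x - 36·x^2)·Dx^2 + (5 + 13·x - 9·x^2 - 9·x^3)·Dx^3  (order 3).
h: a_k = 4, 16, -14, 40, -77, 992/5, -482, 8776/7, …
ICs: h(0) = 4, h′(0) = 16, h′′(0) = -28.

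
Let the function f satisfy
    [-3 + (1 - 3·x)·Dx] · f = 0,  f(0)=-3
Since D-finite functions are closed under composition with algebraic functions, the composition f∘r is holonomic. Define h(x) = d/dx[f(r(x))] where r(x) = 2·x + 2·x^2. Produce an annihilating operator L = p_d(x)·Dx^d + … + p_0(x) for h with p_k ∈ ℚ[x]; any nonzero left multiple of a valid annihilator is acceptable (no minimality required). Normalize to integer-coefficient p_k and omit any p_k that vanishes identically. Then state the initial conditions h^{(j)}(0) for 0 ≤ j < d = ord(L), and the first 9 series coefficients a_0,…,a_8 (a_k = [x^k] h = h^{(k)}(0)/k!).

f: a_k = -3, -9, -27, -81, -243, -729, -2187, -6561, -19683, …
Change of var in L_f (x↦r) gives L₀.
h=h₀': d/dx-closure on L₀ ⇒ L.
L = (14 + 36·x + 36·x^2) + (-1 + 4·x + 18·x^2 + 12·x^3)·Dx  (order 1).
h: a_k = -18, -252, -2592, -23760, -204120, -1683504, -13499136, -106033536, -819862560, …
ICs: h(0) = -18.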